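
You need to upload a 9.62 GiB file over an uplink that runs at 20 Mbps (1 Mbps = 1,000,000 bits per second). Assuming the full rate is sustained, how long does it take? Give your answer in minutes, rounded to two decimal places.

9.62 GiB = 10,329,396,346.88 bytes = 82,635,170,775.04 bits
20 Mbps = 20,000,000 bits/s
time = 82,635,170,775.04 / 20,000,000 = 4,131.759 s
4,131.759 s / 60 = 68.86 minutes

68.86 minutes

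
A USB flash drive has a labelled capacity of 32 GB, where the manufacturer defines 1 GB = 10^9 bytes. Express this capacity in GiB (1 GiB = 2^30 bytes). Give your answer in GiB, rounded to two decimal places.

32 GB = 32 × 10^9 bytes = 32,000,000,000 bytes
1 GiB = 1,073,741,824 bytes
32,000,000,000 / 1,073,741,824 = 29.80 GiB

29.80 GiB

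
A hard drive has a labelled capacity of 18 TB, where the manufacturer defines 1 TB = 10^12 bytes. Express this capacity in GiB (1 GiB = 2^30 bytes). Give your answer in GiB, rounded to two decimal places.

16,763.81 GiB

18 TB = 18 × 10^12 bytes = 18,000,000,000,000 bytes
1 GiB = 2^30 bytes = 1,073,741,824 bytes
18,000,000,000,000 / 1,073,741,824 = 16,763.81 GiB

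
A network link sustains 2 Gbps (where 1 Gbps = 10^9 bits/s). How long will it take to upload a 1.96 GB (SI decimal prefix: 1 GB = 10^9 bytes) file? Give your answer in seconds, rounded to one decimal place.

1.96 GB = 1,960,000,000 bytes = 15,680,000,000 bits
2 Gbps = 2,000,000,000 bits/s
time = 15,680,000,000 / 2,000,000,000 = 7.8 s

7.8 seconds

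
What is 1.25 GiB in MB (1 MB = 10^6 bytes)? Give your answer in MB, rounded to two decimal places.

1.25 GiB × 1,073,741,824 bytes/GiB = 1,342,177,280 bytes
1 MB = 1,000,000 bytes
1,342,177,280 / 1,000,000 = 1,342.18 MB

1,342.18 MB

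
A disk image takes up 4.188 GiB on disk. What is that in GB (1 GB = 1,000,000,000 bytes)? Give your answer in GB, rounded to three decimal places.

4.497 GB

4.188 GiB × 1,073,741,824 bytes/GiB = 4,496,830,758.912 bytes
1 GB = 1,000,000,000 bytes
4,496,830,758.912 / 1,000,000,000 = 4.497 GB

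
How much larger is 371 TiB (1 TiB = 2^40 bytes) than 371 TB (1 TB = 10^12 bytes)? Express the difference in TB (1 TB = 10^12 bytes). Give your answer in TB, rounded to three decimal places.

371 TiB = 371 × 1,099,511,627,776 = 407,918,813,904,896 bytes
371 TB = 371 × 1,000,000,000,000 = 371,000,000,000,000 bytes
difference = 36,918,813,904,896 bytes
36,918,813,904,896 / 1,000,000,000,000 = 36.919 TB

36.919 TB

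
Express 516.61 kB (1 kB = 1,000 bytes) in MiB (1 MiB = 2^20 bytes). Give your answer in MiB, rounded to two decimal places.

0.49 MiB

516.61 kB = 516.61 × 10^3 bytes = 516,610 bytes
1 MiB = 1,048,576 bytes
516,610 / 1,048,576 = 0.49 MiB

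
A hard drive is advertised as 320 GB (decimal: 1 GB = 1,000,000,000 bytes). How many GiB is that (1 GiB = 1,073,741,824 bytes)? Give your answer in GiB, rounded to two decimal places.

298.02 GiB

320 GB = 320 × 10^9 bytes = 320,000,000,000 bytes
1 GiB = 2^30 bytes = 1,073,741,824 bytes
320,000,000,000 / 1,073,741,824 = 298.02 GiB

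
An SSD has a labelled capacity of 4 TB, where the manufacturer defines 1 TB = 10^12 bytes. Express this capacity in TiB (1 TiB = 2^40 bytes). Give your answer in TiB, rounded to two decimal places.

3.64 TiB

4 TB = 4 × 10^12 bytes = 4,000,000,000,000 bytes
1 TiB = 1,099,511,627,776 bytes
4,000,000,000,000 / 1,099,511,627,776 = 3.64 TiB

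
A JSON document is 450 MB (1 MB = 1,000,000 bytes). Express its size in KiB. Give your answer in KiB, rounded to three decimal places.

439,453.125 KiB

450 MB = 450 × 10^6 bytes = 450,000,000 bytes
1 KiB = 1,024 bytes
450,000,000 / 1,024 = 439,453.125 KiB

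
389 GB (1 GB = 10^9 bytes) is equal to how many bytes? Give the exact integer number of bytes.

389,000,000,000 bytes

389 × 1,000,000,000 = 389,000,000,000 bytes  (1 GB = 10^9 bytes)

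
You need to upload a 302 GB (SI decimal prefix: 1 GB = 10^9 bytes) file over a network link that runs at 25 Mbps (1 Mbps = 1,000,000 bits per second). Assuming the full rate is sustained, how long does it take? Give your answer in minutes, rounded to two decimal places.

1,610.67 minutes

302 GB = 302,000,000,000 bytes = 2,416,000,000,000 bits
25 Mbps = 25,000,000 bits/s
time = 2,416,000,000,000 / 25,000,000 = 96,640.000 s
96,640.000 s / 60 = 1,610.67 minutes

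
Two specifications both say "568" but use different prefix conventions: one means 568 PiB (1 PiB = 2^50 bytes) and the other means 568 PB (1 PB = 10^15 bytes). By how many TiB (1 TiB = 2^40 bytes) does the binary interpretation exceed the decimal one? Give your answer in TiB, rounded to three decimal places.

65,039.009 TiB

568 PiB = 568 × 1,125,899,906,842,624 = 639,511,147,086,610,432 bytes
568 PB = 568 × 1,000,000,000,000,000 = 568,000,000,000,000,000 bytes
difference = 71,511,147,086,610,432 bytes
71,511,147,086,610,432 / 1,099,511,627,776 = 65,039.009 TiB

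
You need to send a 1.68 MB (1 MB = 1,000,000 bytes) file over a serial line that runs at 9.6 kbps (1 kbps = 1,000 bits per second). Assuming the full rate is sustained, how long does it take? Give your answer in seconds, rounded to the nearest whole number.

1.68 MB = 1,680,000 bytes = 13,440,000 bits
9.6 kbps = 9,600 bits/s
time = 13,440,000 / 9,600 = 1,400 s

1,400 seconds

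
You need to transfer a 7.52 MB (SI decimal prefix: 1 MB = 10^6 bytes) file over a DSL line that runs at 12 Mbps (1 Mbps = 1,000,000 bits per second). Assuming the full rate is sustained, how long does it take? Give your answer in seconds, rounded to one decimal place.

5.0 seconds

7.52 MB = 7,520,000 bytes = 60,160,000 bits
12 Mbps = 12,000,000 bits/s
time = 60,160,000 / 12,000,000 = 5.0 s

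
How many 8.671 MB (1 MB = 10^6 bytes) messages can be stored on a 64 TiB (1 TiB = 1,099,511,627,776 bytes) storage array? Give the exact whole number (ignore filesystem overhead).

Capacity: 64 TiB = 70,368,744,177,664 bytes
Per item: 8.671 MB = 8,671,000 bytes
⌊70,368,744,177,664 / 8,671,000⌋ = 8,115,412

8,115,412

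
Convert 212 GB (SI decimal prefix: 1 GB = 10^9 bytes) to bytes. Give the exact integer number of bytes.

212 × 1,000,000,000 = 212,000,000,000 bytes

212,000,000,000 bytes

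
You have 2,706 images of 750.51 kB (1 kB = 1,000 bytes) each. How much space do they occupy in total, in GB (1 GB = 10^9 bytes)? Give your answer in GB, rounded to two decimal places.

2.03 GB

Total = 2,706 × 750.51 kB = 2030880.06 kB
= 2030880.06 × 1,000 bytes = 2,030,880,060 bytes
1 GB = 1,000,000,000 bytes
2,030,880,060 / 1,000,000,000 = 2.03 GB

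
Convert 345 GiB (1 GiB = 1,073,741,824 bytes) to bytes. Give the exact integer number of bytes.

370,440,929,280 bytes

345 × 1,073,741,824 = 370,440,929,280 bytes  (1 GiB = 2^30 bytes)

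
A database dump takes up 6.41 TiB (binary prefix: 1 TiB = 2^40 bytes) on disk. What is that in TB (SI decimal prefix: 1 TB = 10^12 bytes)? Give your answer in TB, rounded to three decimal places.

7.048 TB

6.41 TiB × 1,099,511,627,776 bytes/TiB = 7,047,869,534,044.16 bytes
1 TB = 1,000,000,000,000 bytes
7,047,869,534,044.16 / 1,000,000,000,000 = 7.048 TB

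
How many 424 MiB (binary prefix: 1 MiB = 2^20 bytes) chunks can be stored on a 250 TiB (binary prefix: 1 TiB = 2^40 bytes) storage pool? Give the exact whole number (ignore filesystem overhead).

618,264

Capacity: 250 TiB = 274,877,906,944,000 bytes
Per item: 424 MiB = 444,596,224 bytes
⌊274,877,906,944,000 / 444,596,224⌋ = 618,264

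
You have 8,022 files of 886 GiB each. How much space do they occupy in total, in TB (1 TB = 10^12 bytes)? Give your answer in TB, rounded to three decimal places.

Total = 8,022 × 886 GiB = 7,107,492 GiB
= 7,107,492 × 1,073,741,824 bytes = 7,631,611,424,145,408 bytes
1 TB = 1,000,000,000,000 bytes
7,631,611,424,145,408 / 1,000,000,000,000 = 7,631.611 TB

7,631.611 TB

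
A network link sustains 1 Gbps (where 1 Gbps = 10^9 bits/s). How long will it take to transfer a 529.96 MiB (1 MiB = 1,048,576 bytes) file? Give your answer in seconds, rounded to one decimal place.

529.96 MiB = 555,703,336.96 bytes = 4,445,626,695.68 bits
1 Gbps = 1,000,000,000 bits/s
time = 4,445,626,695.68 / 1,000,000,000 = 4.4 s

4.4 seconds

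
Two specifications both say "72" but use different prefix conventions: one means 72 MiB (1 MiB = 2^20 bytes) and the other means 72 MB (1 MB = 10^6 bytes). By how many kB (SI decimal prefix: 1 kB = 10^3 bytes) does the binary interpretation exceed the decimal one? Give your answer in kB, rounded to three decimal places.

72 MiB = 72 × 1,048,576 = 75,497,472 bytes
72 MB = 72 × 1,000,000 = 72,000,000 bytes
difference = 3,497,472 bytes
3,497,472 / 1,000 = 3,497.472 kB

3,497.472 kB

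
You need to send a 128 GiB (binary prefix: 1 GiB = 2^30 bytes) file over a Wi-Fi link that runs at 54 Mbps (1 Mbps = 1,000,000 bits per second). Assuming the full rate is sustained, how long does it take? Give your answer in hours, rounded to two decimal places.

5.66 hours

128 GiB = 137,438,953,472 bytes = 1,099,511,627,776 bits
54 Mbps = 54,000,000 bits/s
time = 1,099,511,627,776 / 54,000,000 = 20,361.3264 s
20,361.3264 s / 3600 = 5.66 hours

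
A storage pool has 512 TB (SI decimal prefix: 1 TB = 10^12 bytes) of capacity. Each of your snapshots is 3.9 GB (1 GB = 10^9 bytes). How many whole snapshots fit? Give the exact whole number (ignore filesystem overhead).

131,282

Capacity: 512 TB = 512,000,000,000,000 bytes
Per item: 3.9 GB = 3,900,000,000 bytes
⌊512,000,000,000,000 / 3,900,000,000⌋ = 131,282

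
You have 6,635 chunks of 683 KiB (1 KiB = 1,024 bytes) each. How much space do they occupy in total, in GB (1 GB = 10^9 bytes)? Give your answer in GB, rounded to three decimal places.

4.640 GB

Total = 6,635 × 683 KiB = 4,531,705 KiB
= 4,531,705 × 1,024 bytes = 4,640,465,920 bytes
1 GB = 1,000,000,000 bytes
4,640,465,920 / 1,000,000,000 = 4.640 GB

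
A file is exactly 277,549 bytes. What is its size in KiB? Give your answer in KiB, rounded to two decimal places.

277,549 bytes given.
1 KiB = 2^10 bytes = 1,024 bytes
277,549 / 1,024 = 271.04 KiB

271.04 KiB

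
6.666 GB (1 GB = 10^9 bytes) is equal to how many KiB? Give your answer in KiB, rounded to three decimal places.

6,509,765.625 KiB

6.666 GB × 1,000,000,000 bytes/GB = 6,666,000,000 bytes
1 KiB = 2^10 bytes = 1,024 bytes
6,666,000,000 / 1,024 = 6,509,765.625 KiB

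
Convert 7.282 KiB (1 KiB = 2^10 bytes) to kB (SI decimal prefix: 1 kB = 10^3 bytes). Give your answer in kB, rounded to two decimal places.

7.282 KiB × 1,024 bytes/KiB = 7,456.768 bytes
1 kB = 10^3 bytes = 1,000 bytes
7,456.768 / 1,000 = 7.46 kB

7.46 kB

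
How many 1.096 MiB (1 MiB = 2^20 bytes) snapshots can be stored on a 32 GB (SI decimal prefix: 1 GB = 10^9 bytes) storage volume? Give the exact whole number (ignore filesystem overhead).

Capacity: 32 GB = 32,000,000,000 bytes
Per item: 1.096 MiB = 1,149,239.296 bytes
⌊32,000,000,000 / 1,149,239.296⌋ = 27,844

27,844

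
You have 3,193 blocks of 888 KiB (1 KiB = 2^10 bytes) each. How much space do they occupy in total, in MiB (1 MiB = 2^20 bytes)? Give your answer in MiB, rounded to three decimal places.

2,768.930 MiB

Total = 3,193 × 888 KiB = 2,835,384 KiB
= 2,835,384 × 1,024 bytes = 2,903,433,216 bytes
1 MiB = 1,048,576 bytes
2,903,433,216 / 1,048,576 = 2,768.930 MiB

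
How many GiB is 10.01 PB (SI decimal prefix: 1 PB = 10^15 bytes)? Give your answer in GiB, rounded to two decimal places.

9,322,538.97 GiB

10.01 PB = 10.01 × 10^15 bytes = 10,010,000,000,000,000 bytes
1 GiB = 2^30 bytes = 1,073,741,824 bytes
10,010,000,000,000,000 / 1,073,741,824 = 9,322,538.97 GiB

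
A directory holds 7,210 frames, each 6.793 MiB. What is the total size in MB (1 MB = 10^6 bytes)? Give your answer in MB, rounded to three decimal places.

51,356.662 MB

Total = 7,210 × 6.793 MiB = 48977.53 MiB
= 48977.53 × 1,048,576 bytes = 51,356,662,497.28 bytes
1 MB = 1,000,000 bytes
51,356,662,497.28 / 1,000,000 = 51,356.662 MB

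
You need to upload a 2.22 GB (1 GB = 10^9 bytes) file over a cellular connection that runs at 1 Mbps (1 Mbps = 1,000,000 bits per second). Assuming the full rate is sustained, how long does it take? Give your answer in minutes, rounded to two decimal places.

2.22 GB = 2,220,000,000 bytes = 17,760,000,000 bits
1 Mbps = 1,000,000 bits/s
time = 17,760,000,000 / 1,000,000 = 17,760.000 s
17,760.000 s / 60 = 296.00 minutes

296.00 minutes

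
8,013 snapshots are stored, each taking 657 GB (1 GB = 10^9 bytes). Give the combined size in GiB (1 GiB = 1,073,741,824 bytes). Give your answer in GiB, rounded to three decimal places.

Total = 8,013 × 657 GB = 5,264,541 GB
= 5,264,541 × 1,000,000,000 bytes = 5,264,541,000,000,000 bytes
1 GiB = 1,073,741,824 bytes
5,264,541,000,000,000 / 1,073,741,824 = 4,902,985.878 GiB

4,902,985.878 GiB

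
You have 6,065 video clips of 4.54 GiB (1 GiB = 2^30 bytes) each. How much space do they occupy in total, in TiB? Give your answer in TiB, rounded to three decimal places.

Total = 6,065 × 4.54 GiB = 27535.1 GiB
= 27535.1 × 1,073,741,824 bytes = 29,565,588,498,022.4 bytes
1 TiB = 1,099,511,627,776 bytes
29,565,588,498,022.4 / 1,099,511,627,776 = 26.890 TiB

26.890 TiB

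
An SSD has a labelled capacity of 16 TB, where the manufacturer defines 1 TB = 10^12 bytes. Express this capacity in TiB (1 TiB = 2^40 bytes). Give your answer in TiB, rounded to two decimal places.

16 TB = 16 × 10^12 bytes = 16,000,000,000,000 bytes
1 TiB = 2^40 bytes = 1,099,511,627,776 bytes
16,000,000,000,000 / 1,099,511,627,776 = 14.55 TiB

14.55 TiB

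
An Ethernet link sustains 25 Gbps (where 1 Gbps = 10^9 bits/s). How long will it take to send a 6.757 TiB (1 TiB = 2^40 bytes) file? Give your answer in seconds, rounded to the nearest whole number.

6.757 TiB = 7,429,400,068,882.432 bytes = 59,435,200,551,059.456 bits
25 Gbps = 25,000,000,000 bits/s
time = 59,435,200,551,059.456 / 25,000,000,000 = 2,377 s

2,377 seconds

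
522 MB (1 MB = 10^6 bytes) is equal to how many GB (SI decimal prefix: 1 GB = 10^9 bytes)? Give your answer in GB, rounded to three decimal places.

522 MB × 1,000,000 bytes/MB = 522,000,000 bytes
1 GB = 1,000,000,000 bytes
522,000,000 / 1,000,000,000 = 0.522 GB

0.522 GB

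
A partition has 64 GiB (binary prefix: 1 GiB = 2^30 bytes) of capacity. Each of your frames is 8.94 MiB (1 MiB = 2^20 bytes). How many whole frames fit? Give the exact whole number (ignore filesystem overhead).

Capacity: 64 GiB = 68,719,476,736 bytes
Per item: 8.94 MiB = 9,374,269.44 bytes
⌊68,719,476,736 / 9,374,269.44⌋ = 7,330

7,330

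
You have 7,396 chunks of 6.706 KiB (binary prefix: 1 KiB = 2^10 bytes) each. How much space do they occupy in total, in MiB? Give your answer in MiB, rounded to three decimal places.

Total = 7,396 × 6.706 KiB = 49597.576 KiB
= 49597.576 × 1,024 bytes = 50,787,917.824 bytes
1 MiB = 1,048,576 bytes
50,787,917.824 / 1,048,576 = 48.435 MiB

48.435 MiB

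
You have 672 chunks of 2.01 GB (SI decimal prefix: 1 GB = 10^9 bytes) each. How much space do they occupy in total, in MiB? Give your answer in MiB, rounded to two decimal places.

Total = 672 × 2.01 GB = 1350.72 GB
= 1350.72 × 1,000,000,000 bytes = 1,350,720,000,000 bytes
1 MiB = 1,048,576 bytes
1,350,720,000,000 / 1,048,576 = 1,288,146.97 MiB

1,288,146.97 MiB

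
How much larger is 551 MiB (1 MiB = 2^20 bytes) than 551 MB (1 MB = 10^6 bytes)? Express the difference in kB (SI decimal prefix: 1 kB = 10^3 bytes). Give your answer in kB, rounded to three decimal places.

551 MiB = 551 × 1,048,576 = 577,765,376 bytes
551 MB = 551 × 1,000,000 = 551,000,000 bytes
difference = 26,765,376 bytes
26,765,376 / 1,000 = 26,765.376 kB

26,765.376 kB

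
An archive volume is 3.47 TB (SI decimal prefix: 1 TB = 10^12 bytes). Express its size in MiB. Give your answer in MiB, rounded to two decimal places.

3.47 TB = 3.47 × 10^12 bytes = 3,470,000,000,000 bytes
1 MiB = 1,048,576 bytes
3,470,000,000,000 / 1,048,576 = 3,309,249.88 MiB

3,309,249.88 MiB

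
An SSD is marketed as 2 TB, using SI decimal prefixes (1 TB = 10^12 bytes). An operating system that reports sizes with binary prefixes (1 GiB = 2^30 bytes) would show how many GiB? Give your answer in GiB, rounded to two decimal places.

2 TB × 1,000,000,000,000 bytes/TB = 2,000,000,000,000 bytes
1 GiB = 1,073,741,824 bytes
2,000,000,000,000 / 1,073,741,824 = 1,862.65 GiB

1,862.65 GiB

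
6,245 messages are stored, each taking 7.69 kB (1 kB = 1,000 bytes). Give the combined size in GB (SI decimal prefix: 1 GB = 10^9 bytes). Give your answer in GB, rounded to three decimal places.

0.048 GB

Total = 6,245 × 7.69 kB = 48024.05 kB
= 48024.05 × 1,000 bytes = 48,024,050 bytes
1 GB = 1,000,000,000 bytes
48,024,050 / 1,000,000,000 = 0.048 GB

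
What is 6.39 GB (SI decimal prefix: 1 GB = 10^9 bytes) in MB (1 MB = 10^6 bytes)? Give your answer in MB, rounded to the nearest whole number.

6,390 MB

6.39 GB = 6.39 × 10^9 bytes = 6,390,000,000 bytes
1 MB = 10^6 bytes = 1,000,000 bytes
6,390,000,000 / 1,000,000 = 6,390 MB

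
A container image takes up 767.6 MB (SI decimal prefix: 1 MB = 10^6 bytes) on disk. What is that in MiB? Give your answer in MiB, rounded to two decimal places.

732.04 MiB

767.6 MB = 767.6 × 10^6 bytes = 767,600,000 bytes
1 MiB = 2^20 bytes = 1,048,576 bytes
767,600,000 / 1,048,576 = 732.04 MiB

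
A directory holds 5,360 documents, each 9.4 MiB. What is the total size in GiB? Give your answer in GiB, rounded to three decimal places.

49.203 GiB

Total = 5,360 × 9.4 MiB = 50,384 MiB
= 50,384 × 1,048,576 bytes = 52,831,453,184 bytes
1 GiB = 1,073,741,824 bytes
52,831,453,184 / 1,073,741,824 = 49.203 GiB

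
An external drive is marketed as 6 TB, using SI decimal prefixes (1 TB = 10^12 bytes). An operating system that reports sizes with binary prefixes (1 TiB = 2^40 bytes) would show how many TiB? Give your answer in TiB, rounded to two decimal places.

5.46 TiB

6 TB × 1,000,000,000,000 bytes/TB = 6,000,000,000,000 bytes
1 TiB = 1,099,511,627,776 bytes
6,000,000,000,000 / 1,099,511,627,776 = 5.46 TiB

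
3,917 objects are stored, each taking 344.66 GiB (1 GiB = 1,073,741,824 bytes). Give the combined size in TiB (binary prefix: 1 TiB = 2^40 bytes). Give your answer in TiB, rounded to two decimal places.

1,318.39 TiB

Total = 3,917 × 344.66 GiB = 1350033.22 GiB
= 1350033.22 × 1,073,741,824 bytes = 1,449,587,132,103,393.28 bytes
1 TiB = 1,099,511,627,776 bytes
1,449,587,132,103,393.28 / 1,099,511,627,776 = 1,318.39 TiB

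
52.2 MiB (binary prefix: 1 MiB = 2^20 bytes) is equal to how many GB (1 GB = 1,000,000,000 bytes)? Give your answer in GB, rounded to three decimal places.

0.055 GB

52.2 MiB = 52.2 × 2^20 bytes = 54,735,667.2 bytes
1 GB = 1,000,000,000 bytes
54,735,667.2 / 1,000,000,000 = 0.055 GB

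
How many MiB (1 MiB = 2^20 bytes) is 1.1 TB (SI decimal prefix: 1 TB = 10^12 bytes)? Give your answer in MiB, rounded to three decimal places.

1.1 TB = 1.1 × 10^12 bytes = 1,100,000,000,000 bytes
1 MiB = 1,048,576 bytes
1,100,000,000,000 / 1,048,576 = 1,049,041.748 MiB

1,049,041.748 MiB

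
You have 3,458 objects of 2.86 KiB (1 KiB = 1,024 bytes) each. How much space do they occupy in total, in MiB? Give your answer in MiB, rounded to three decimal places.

Total = 3,458 × 2.86 KiB = 9889.88 KiB
= 9889.88 × 1,024 bytes = 10,127,237.12 bytes
1 MiB = 1,048,576 bytes
10,127,237.12 / 1,048,576 = 9.658 MiB

9.658 MiB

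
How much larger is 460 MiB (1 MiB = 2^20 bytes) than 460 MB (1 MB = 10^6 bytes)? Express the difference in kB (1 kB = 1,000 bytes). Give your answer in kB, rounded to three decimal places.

460 MiB = 460 × 1,048,576 = 482,344,960 bytes
460 MB = 460 × 1,000,000 = 460,000,000 bytes
difference = 22,344,960 bytes
22,344,960 / 1,000 = 22,344.960 kB

22,344.960 kB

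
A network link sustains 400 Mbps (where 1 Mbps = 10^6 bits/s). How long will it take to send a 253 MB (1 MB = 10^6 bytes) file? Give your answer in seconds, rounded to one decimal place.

5.1 seconds

253 MB = 253,000,000 bytes = 2,024,000,000 bits
400 Mbps = 400,000,000 bits/s
time = 2,024,000,000 / 400,000,000 = 5.1 s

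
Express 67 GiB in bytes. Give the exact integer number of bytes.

71,940,702,208 bytes

67 × 1,073,741,824 = 71,940,702,208 bytes  (1 GiB = 2^30 bytes)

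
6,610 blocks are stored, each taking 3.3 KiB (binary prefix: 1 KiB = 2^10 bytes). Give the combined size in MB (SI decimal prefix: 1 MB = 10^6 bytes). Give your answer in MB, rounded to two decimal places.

22.34 MB

Total = 6,610 × 3.3 KiB = 21,813 KiB
= 21,813 × 1,024 bytes = 22,336,512 bytes
1 MB = 1,000,000 bytes
22,336,512 / 1,000,000 = 22.34 MB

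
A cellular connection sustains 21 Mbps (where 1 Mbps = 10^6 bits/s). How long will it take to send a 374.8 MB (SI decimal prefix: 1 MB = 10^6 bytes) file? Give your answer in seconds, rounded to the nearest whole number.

374.8 MB = 374,800,000 bytes = 2,998,400,000 bits
21 Mbps = 21,000,000 bits/s
time = 2,998,400,000 / 21,000,000 = 143 s

143 seconds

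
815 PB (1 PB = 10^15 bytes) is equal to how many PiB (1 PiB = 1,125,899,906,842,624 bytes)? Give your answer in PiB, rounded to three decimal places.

723.865 PiB

815 PB = 815 × 10^15 bytes = 815,000,000,000,000,000 bytes
1 PiB = 2^50 bytes = 1,125,899,906,842,624 bytes
815,000,000,000,000,000 / 1,125,899,906,842,624 = 723.865 PiB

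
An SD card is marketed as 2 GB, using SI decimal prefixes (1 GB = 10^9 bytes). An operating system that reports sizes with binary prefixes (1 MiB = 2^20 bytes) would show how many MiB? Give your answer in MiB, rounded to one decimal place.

1,907.3 MiB

2 GB × 1,000,000,000 bytes/GB = 2,000,000,000 bytes
1 MiB = 2^20 bytes = 1,048,576 bytes
2,000,000,000 / 1,048,576 = 1,907.3 MiB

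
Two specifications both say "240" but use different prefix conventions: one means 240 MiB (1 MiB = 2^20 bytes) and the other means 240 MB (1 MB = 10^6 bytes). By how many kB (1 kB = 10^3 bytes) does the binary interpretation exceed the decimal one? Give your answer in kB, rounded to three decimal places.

11,658.240 kB

240 MiB = 240 × 1,048,576 = 251,658,240 bytes
240 MB = 240 × 1,000,000 = 240,000,000 bytes
difference = 11,658,240 bytes
11,658,240 / 1,000 = 11,658.240 kB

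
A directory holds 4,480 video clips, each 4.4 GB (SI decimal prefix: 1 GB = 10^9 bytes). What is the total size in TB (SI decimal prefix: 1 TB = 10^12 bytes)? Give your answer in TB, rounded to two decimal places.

Total = 4,480 × 4.4 GB = 19,712 GB
= 19,712 × 1,000,000,000 bytes = 19,712,000,000,000 bytes
1 TB = 1,000,000,000,000 bytes
19,712,000,000,000 / 1,000,000,000,000 = 19.71 TB

19.71 TB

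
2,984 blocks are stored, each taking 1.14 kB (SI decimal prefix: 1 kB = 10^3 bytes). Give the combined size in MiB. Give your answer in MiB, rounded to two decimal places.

Total = 2,984 × 1.14 kB = 3401.76 kB
= 3401.76 × 1,000 bytes = 3,401,760 bytes
1 MiB = 1,048,576 bytes
3,401,760 / 1,048,576 = 3.24 MiB

3.24 MiB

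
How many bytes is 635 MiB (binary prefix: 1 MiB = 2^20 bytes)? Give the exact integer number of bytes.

665,845,760 bytes

635 × 1,048,576 = 665,845,760 bytes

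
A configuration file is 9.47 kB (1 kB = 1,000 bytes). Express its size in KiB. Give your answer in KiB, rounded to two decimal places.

9.25 KiB

9.47 kB = 9.47 × 10^3 bytes = 9,470 bytes
1 KiB = 2^10 bytes = 1,024 bytes
9,470 / 1,024 = 9.25 KiB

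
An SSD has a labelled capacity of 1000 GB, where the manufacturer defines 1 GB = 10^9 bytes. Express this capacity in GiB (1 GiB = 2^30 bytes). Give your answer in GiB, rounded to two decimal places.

1000 GB × 1,000,000,000 bytes/GB = 1,000,000,000,000 bytes
1 GiB = 1,073,741,824 bytes
1,000,000,000,000 / 1,073,741,824 = 931.32 GiB

931.32 GiB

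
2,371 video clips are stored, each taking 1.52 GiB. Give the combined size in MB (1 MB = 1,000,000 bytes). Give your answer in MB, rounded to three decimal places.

3,869,679.634 MB

Total = 2,371 × 1.52 GiB = 3603.92 GiB
= 3603.92 × 1,073,741,824 bytes = 3,869,679,634,350.08 bytes
1 MB = 1,000,000 bytes
3,869,679,634,350.08 / 1,000,000 = 3,869,679.634 MB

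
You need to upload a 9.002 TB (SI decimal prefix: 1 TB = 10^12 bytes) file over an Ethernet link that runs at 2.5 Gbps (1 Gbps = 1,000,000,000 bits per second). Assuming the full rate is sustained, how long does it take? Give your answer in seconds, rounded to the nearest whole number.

28,806 seconds

9.002 TB = 9,002,000,000,000 bytes = 72,016,000,000,000 bits
2.5 Gbps = 2,500,000,000 bits/s
time = 72,016,000,000,000 / 2,500,000,000 = 28,806 s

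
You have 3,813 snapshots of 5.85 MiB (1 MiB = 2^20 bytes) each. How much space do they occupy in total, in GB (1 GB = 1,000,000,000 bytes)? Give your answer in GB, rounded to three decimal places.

Total = 3,813 × 5.85 MiB = 22306.05 MiB
= 22306.05 × 1,048,576 bytes = 23,389,588,684.8 bytes
1 GB = 1,000,000,000 bytes
23,389,588,684.8 / 1,000,000,000 = 23.390 GB

23.390 GB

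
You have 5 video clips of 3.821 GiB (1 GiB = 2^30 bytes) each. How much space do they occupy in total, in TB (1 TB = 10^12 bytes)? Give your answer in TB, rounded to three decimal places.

0.021 TB

Total = 5 × 3.821 GiB = 19.105 GiB
= 19.105 × 1,073,741,824 bytes = 20,513,837,547.52 bytes
1 TB = 1,000,000,000,000 bytes
20,513,837,547.52 / 1,000,000,000,000 = 0.021 TB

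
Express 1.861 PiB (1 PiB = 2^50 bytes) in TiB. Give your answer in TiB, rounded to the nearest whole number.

1.861 PiB × 1,125,899,906,842,624 bytes/PiB = 2,095,299,726,634,123.264 bytes
1 TiB = 2^40 bytes = 1,099,511,627,776 bytes
2,095,299,726,634,123.264 / 1,099,511,627,776 = 1,906 TiB

1,906 TiB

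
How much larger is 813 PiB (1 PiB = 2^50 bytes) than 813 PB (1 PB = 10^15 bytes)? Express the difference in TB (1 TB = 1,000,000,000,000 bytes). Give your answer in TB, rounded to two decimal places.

102,356.62 TB

813 PiB = 813 × 1,125,899,906,842,624 = 915,356,624,263,053,312 bytes
813 PB = 813 × 1,000,000,000,000,000 = 813,000,000,000,000,000 bytes
difference = 102,356,624,263,053,312 bytes
102,356,624,263,053,312 / 1,000,000,000,000 = 102,356.62 TB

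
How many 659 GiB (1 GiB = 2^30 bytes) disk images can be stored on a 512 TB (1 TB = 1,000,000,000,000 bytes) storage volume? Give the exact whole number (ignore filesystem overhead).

723

Capacity: 512 TB = 512,000,000,000,000 bytes
Per item: 659 GiB = 707,595,862,016 bytes
⌊512,000,000,000,000 / 707,595,862,016⌋ = 723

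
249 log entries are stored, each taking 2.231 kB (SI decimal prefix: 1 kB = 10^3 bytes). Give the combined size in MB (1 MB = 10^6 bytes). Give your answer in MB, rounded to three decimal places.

Total = 249 × 2.231 kB = 555.519 kB
= 555.519 × 1,000 bytes = 555,519 bytes
1 MB = 1,000,000 bytes
555,519 / 1,000,000 = 0.556 MB

0.556 MB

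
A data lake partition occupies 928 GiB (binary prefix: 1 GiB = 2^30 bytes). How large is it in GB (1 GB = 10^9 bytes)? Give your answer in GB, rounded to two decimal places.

996.43 GB

928 GiB × 1,073,741,824 bytes/GiB = 996,432,412,672 bytes
1 GB = 10^9 bytes = 1,000,000,000 bytes
996,432,412,672 / 1,000,000,000 = 996.43 GB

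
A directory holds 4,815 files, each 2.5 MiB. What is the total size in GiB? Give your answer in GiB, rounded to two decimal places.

Total = 4,815 × 2.5 MiB = 12037.5 MiB
= 12037.5 × 1,048,576 bytes = 12,622,233,600 bytes
1 GiB = 1,073,741,824 bytes
12,622,233,600 / 1,073,741,824 = 11.76 GiB

11.76 GiB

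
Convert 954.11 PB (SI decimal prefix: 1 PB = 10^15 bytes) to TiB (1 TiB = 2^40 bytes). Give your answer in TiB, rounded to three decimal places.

867,757.990 TiB

954.11 PB × 1,000,000,000,000,000 bytes/PB = 954,110,000,000,000,000 bytes
1 TiB = 1,099,511,627,776 bytes
954,110,000,000,000,000 / 1,099,511,627,776 = 867,757.990 TiB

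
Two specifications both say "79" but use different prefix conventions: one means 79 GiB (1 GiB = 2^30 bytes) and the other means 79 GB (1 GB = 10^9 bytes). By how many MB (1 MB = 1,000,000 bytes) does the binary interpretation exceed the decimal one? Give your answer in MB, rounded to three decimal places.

5,825.604 MB

79 GiB = 79 × 1,073,741,824 = 84,825,604,096 bytes
79 GB = 79 × 1,000,000,000 = 79,000,000,000 bytes
difference = 5,825,604,096 bytes
5,825,604,096 / 1,000,000 = 5,825.604 MB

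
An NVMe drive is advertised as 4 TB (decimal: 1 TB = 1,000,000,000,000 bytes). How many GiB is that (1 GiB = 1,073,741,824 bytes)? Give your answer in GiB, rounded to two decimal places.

4 TB = 4 × 10^12 bytes = 4,000,000,000,000 bytes
1 GiB = 1,073,741,824 bytes
4,000,000,000,000 / 1,073,741,824 = 3,725.29 GiB

3,725.29 GiB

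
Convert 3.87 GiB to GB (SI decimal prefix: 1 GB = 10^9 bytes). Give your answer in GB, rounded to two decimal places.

4.16 GB

3.87 GiB = 3.87 × 2^30 bytes = 4,155,380,858.88 bytes
1 GB = 10^9 bytes = 1,000,000,000 bytes
4,155,380,858.88 / 1,000,000,000 = 4.16 GB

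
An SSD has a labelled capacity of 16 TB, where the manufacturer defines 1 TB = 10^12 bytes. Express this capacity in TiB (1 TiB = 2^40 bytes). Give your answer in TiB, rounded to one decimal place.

16 TB = 16 × 10^12 bytes = 16,000,000,000,000 bytes
1 TiB = 1,099,511,627,776 bytes
16,000,000,000,000 / 1,099,511,627,776 = 14.6 TiB

14.6 TiB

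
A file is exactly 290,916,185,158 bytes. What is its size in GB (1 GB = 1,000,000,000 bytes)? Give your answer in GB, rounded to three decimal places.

290.916 GB

290,916,185,158 bytes given.
1 GB = 10^9 bytes = 1,000,000,000 bytes
290,916,185,158 / 1,000,000,000 = 290.916 GB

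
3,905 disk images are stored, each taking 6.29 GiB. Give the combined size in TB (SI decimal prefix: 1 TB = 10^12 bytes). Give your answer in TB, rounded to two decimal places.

26.37 TB

Total = 3,905 × 6.29 GiB = 24562.45 GiB
= 24562.45 × 1,073,741,824 bytes = 26,373,729,864,908.8 bytes
1 TB = 1,000,000,000,000 bytes
26,373,729,864,908.8 / 1,000,000,000,000 = 26.37 TB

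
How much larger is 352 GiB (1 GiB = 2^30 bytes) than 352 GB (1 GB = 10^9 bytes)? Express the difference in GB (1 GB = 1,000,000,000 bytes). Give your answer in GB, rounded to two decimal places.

352 GiB = 352 × 1,073,741,824 = 377,957,122,048 bytes
352 GB = 352 × 1,000,000,000 = 352,000,000,000 bytes
difference = 25,957,122,048 bytes
25,957,122,048 / 1,000,000,000 = 25.96 GB

25.96 GB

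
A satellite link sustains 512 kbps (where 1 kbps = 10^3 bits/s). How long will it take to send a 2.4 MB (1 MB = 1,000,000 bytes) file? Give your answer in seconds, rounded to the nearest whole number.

2.4 MB = 2,400,000 bytes = 19,200,000 bits
512 kbps = 512,000 bits/s
time = 19,200,000 / 512,000 = 38 s

38 seconds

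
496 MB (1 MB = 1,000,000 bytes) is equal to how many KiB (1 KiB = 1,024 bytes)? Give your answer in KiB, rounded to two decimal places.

484,375.00 KiB

496 MB × 1,000,000 bytes/MB = 496,000,000 bytes
1 KiB = 1,024 bytes
496,000,000 / 1,024 = 484,375.00 KiB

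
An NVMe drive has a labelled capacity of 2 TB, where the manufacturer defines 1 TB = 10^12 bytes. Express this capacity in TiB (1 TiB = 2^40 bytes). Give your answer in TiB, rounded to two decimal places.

2 TB = 2 × 10^12 bytes = 2,000,000,000,000 bytes
1 TiB = 1,099,511,627,776 bytes
2,000,000,000,000 / 1,099,511,627,776 = 1.82 TiB

1.82 TiB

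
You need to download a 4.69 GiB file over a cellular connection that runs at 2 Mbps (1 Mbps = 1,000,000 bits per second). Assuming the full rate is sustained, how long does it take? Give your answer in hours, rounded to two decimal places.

5.60 hours

4.69 GiB = 5,035,849,154.56 bytes = 40,286,793,236.48 bits
2 Mbps = 2,000,000 bits/s
time = 40,286,793,236.48 / 2,000,000 = 20,143.3966 s
20,143.3966 s / 3600 = 5.60 hours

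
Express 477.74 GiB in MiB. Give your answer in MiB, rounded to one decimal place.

489,205.8 MiB

477.74 GiB = 477.74 × 2^30 bytes = 512,969,418,997.76 bytes
1 MiB = 2^20 bytes = 1,048,576 bytes
512,969,418,997.76 / 1,048,576 = 489,205.8 MiB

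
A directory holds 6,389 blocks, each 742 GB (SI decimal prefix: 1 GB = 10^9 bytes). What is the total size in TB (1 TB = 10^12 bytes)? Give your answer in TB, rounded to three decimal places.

4,740.638 TB

Total = 6,389 × 742 GB = 4,740,638 GB
= 4,740,638 × 1,000,000,000 bytes = 4,740,638,000,000,000 bytes
1 TB = 1,000,000,000,000 bytes
4,740,638,000,000,000 / 1,000,000,000,000 = 4,740.638 TB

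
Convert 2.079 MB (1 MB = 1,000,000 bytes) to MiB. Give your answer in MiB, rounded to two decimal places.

1.98 MiB

2.079 MB × 1,000,000 bytes/MB = 2,079,000 bytes
1 MiB = 1,048,576 bytes
2,079,000 / 1,048,576 = 1.98 MiB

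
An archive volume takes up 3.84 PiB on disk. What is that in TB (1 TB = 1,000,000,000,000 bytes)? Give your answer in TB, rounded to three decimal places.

3.84 PiB × 1,125,899,906,842,624 bytes/PiB = 4,323,455,642,275,676.16 bytes
1 TB = 10^12 bytes = 1,000,000,000,000 bytes
4,323,455,642,275,676.16 / 1,000,000,000,000 = 4,323.456 TB

4,323.456 TB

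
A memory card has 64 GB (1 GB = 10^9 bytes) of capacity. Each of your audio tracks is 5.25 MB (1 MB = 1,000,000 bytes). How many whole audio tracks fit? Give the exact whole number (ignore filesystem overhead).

12,190

Capacity: 64 GB = 64,000,000,000 bytes
Per item: 5.25 MB = 5,250,000 bytes
⌊64,000,000,000 / 5,250,000⌋ = 12,190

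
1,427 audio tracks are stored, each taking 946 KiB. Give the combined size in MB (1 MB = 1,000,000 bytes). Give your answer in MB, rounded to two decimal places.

Total = 1,427 × 946 KiB = 1,349,942 KiB
= 1,349,942 × 1,024 bytes = 1,382,340,608 bytes
1 MB = 1,000,000 bytes
1,382,340,608 / 1,000,000 = 1,382.34 MB

1,382.34 MB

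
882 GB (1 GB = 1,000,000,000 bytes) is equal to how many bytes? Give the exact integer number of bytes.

882,000,000,000 bytes

882 × 1,000,000,000 = 882,000,000,000 bytes  (1 GB = 10^9 bytes)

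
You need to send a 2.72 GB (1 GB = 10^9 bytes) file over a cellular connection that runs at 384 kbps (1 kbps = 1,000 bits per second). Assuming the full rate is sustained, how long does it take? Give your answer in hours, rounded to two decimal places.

15.74 hours

2.72 GB = 2,720,000,000 bytes = 21,760,000,000 bits
384 kbps = 384,000 bits/s
time = 21,760,000,000 / 384,000 = 56,666.6667 s
56,666.6667 s / 3600 = 15.74 hours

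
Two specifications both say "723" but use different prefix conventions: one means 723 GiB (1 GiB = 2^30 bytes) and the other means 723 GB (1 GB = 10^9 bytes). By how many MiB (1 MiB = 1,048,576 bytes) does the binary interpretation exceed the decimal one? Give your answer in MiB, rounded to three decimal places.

723 GiB = 723 × 1,073,741,824 = 776,315,338,752 bytes
723 GB = 723 × 1,000,000,000 = 723,000,000,000 bytes
difference = 53,315,338,752 bytes
53,315,338,752 / 1,048,576 = 50,845.469 MiB

50,845.469 MiB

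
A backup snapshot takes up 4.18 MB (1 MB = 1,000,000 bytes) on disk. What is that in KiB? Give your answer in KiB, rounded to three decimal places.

4.18 MB × 1,000,000 bytes/MB = 4,180,000 bytes
1 KiB = 1,024 bytes
4,180,000 / 1,024 = 4,082.031 KiB

4,082.031 KiB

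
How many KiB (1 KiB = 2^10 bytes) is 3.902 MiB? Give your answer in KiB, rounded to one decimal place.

3.902 MiB × 1,048,576 bytes/MiB = 4,091,543.552 bytes
1 KiB = 2^10 bytes = 1,024 bytes
4,091,543.552 / 1,024 = 3,995.6 KiB

3,995.6 KiB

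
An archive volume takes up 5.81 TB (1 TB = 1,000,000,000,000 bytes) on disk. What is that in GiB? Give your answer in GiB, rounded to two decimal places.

5.81 TB = 5.81 × 10^12 bytes = 5,810,000,000,000 bytes
1 GiB = 2^30 bytes = 1,073,741,824 bytes
5,810,000,000,000 / 1,073,741,824 = 5,410.98 GiB

5,410.98 GiB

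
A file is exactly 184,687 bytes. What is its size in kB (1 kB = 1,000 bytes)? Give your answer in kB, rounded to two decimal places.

184,687 bytes given.
1 kB = 10^3 bytes = 1,000 bytes
184,687 / 1,000 = 184.69 kB

184.69 kB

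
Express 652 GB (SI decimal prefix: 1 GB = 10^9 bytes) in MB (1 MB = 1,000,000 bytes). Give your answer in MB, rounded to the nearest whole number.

652 GB = 652 × 10^9 bytes = 652,000,000,000 bytes
1 MB = 1,000,000 bytes
652,000,000,000 / 1,000,000 = 652,000 MB

652,000 MB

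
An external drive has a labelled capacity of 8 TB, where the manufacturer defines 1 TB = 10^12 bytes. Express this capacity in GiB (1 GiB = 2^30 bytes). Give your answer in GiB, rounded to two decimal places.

7,450.58 GiB

8 TB × 1,000,000,000,000 bytes/TB = 8,000,000,000,000 bytes
1 GiB = 1,073,741,824 bytes
8,000,000,000,000 / 1,073,741,824 = 7,450.58 GiB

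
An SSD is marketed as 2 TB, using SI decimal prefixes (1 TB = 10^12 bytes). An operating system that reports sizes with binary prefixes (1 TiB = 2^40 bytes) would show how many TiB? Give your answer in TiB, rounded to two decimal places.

2 TB × 1,000,000,000,000 bytes/TB = 2,000,000,000,000 bytes
1 TiB = 2^40 bytes = 1,099,511,627,776 bytes
2,000,000,000,000 / 1,099,511,627,776 = 1.82 TiB

1.82 TiB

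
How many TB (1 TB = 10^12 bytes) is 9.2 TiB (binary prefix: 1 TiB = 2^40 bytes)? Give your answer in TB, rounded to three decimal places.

10.116 TB

9.2 TiB = 9.2 × 2^40 bytes = 10,115,506,975,539.2 bytes
1 TB = 10^12 bytes = 1,000,000,000,000 bytes
10,115,506,975,539.2 / 1,000,000,000,000 = 10.116 TB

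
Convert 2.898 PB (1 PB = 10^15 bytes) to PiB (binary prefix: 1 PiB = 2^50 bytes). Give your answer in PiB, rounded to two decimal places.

2.57 PiB

2.898 PB = 2.898 × 10^15 bytes = 2,898,000,000,000,000 bytes
1 PiB = 2^50 bytes = 1,125,899,906,842,624 bytes
2,898,000,000,000,000 / 1,125,899,906,842,624 = 2.57 PiB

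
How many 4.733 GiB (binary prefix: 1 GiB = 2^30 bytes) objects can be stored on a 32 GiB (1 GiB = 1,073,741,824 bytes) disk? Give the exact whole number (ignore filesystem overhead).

Capacity: 32 GiB = 34,359,738,368 bytes
Per item: 4.733 GiB = 5,082,020,052.992 bytes
⌊34,359,738,368 / 5,082,020,052.992⌋ = 6

6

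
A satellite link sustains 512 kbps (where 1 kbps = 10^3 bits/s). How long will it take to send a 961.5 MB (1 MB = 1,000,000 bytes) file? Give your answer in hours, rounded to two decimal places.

961.5 MB = 961,500,000 bytes = 7,692,000,000 bits
512 kbps = 512,000 bits/s
time = 7,692,000,000 / 512,000 = 15,023.4375 s
15,023.4375 s / 3600 = 4.17 hours

4.17 hours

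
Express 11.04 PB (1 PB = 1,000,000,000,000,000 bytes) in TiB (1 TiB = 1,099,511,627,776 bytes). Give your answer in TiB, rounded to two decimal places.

10,040.82 TiB

11.04 PB = 11.04 × 10^15 bytes = 11,040,000,000,000,000 bytes
1 TiB = 1,099,511,627,776 bytes
11,040,000,000,000,000 / 1,099,511,627,776 = 10,040.82 TiB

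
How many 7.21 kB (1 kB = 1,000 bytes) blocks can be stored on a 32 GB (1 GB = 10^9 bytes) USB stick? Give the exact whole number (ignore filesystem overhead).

4,438,280

Capacity: 32 GB = 32,000,000,000 bytes
Per item: 7.21 kB = 7,210 bytes
⌊32,000,000,000 / 7,210⌋ = 4,438,280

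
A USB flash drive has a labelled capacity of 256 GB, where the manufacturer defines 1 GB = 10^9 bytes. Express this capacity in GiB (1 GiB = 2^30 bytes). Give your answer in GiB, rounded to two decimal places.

256 GB = 256 × 10^9 bytes = 256,000,000,000 bytes
1 GiB = 1,073,741,824 bytes
256,000,000,000 / 1,073,741,824 = 238.42 GiB

238.42 GiB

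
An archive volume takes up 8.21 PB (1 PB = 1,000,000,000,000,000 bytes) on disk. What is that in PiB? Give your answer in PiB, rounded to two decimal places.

8.21 PB = 8.21 × 10^15 bytes = 8,210,000,000,000,000 bytes
1 PiB = 2^50 bytes = 1,125,899,906,842,624 bytes
8,210,000,000,000,000 / 1,125,899,906,842,624 = 7.29 PiB

7.29 PiB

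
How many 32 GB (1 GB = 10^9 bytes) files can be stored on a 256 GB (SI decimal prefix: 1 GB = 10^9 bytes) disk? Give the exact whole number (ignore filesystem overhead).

8

Capacity: 256 GB = 256,000,000,000 bytes
Per item: 32 GB = 32,000,000,000 bytes
⌊256,000,000,000 / 32,000,000,000⌋ = 8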